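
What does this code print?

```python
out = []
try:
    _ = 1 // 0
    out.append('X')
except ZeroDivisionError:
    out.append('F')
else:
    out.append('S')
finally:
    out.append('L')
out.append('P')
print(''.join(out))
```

Execution trace: 'F' (except ZeroDivisionError) → 'L' (finally) → 'P' (after the try/except). Output: FLP

Answer: FLP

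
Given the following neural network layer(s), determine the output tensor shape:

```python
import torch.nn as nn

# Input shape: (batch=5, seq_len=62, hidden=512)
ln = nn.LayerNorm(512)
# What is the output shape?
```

Input: (5, 62, 512) -> Output: (5, 62, 512)

Answer: (5, 62, 512)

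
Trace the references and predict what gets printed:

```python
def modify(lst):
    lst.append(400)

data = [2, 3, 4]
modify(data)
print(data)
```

Key concept: function modifies passed list.
Step by step:
`data = [2, 3, 4]` → data = [2, 3, 4]
`modify(data)` → data = [2, 3, 4, 400]
`print(data)` → prints [2, 3, 4, 400]

Answer: [2, 3, 4, 400]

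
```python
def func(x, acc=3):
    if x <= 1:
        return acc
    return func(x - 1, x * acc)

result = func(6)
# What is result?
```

Accumulator trace (n, acc): (6, 3) -> (5, 18) -> (4, 90) -> (3, 360) -> (2, 1080) -> (1, 2160) -> return 2160

Answer: 2160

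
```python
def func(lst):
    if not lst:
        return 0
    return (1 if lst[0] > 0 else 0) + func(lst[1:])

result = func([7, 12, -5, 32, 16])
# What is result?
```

Count of positive elements in [7, 12, -5, 32, 16] = 4

Answer: 4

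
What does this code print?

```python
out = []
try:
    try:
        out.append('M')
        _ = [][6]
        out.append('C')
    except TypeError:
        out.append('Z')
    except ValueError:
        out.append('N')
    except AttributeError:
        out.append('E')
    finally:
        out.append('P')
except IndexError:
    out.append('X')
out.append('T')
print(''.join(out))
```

Execution trace: 'M' (try body) → 'P' (finally) → 'X' (outer except IndexError) → 'T' (after the try/except). Output: MPXT

Answer: MPXT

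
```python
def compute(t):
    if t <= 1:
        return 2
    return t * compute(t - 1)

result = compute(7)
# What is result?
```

compute(7) = 7 * 6 * 5 * 4 * 3 * 2 * 2 = 10080

Answer: 10080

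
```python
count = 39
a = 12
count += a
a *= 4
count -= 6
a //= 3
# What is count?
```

Trace:
`count = 39` → count = 39
`a = 12` → a = 12
`count += a` → count = 51
`a *= 4` → a = 48
`count -= 6` → count = 45
`a //= 3` → a = 16
So count = 45

Answer: 45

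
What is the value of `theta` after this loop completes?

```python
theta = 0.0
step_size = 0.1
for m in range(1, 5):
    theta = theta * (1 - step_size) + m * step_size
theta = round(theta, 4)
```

Moving average with lr=0.1
`theta` takes the values: 0.0 → 0.1 → 0.29 → 0.561 → 0.9049

Answer: 0.9049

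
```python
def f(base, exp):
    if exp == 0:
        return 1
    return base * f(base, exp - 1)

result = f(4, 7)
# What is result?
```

f(4, 7) = 4 * 4 * 4 * 4 * 4 * 4 * 4 = 16384

Answer: 16384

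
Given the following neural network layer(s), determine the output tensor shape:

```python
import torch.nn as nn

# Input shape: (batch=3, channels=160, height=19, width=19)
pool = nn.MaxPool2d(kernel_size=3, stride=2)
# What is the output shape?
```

Input: (3, 160, 19, 19) -> Output: (3, 160, 9, 9)

Answer: (3, 160, 9, 9)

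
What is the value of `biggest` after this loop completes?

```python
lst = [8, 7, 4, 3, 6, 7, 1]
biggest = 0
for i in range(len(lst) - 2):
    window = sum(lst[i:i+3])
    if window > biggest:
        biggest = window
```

Max sum of 3-element window in [8, 7, 4, 3, 6, 7, 1]
`biggest` takes the values: 0 → 19

Answer: 19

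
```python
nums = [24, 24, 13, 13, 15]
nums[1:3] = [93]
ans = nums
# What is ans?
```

Trace:
`nums = [24, 24, 13, 13, 15]` → nums = [24, 24, 13, 13, 15]
`nums[1:3] = [93]` → nums = [24, 93, 13, 15]
`ans = nums` → ans = [24, 93, 13, 15]
So ans = [24, 93, 13, 15]

Answer: [24, 93, 13, 15]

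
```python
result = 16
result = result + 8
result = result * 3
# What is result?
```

Trace:
`result = 16` → result = 16
`result = result + 8` → result = 24
`result = result * 3` → result = 72
So result = 72

Answer: 72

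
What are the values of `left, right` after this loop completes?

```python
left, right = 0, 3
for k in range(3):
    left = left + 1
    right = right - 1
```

left goes 0→3, right goes 3→0
`left, right` takes the values: (0, 3) → (1, 3) → (1, 2) → (2, 2) → (2, 1) → (3, 1) → (3, 0)

Answer: 3, 0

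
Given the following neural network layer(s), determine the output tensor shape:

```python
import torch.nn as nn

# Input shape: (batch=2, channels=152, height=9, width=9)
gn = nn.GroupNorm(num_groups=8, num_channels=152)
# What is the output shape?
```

Input: (2, 152, 9, 9) -> Output: (2, 152, 9, 9)

Answer: (2, 152, 9, 9)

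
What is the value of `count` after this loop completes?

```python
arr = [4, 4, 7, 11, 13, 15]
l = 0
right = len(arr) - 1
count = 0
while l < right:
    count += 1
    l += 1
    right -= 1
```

Iterations until pointers meet (list length 6)
`count` takes the values: 0 → 1 → 2 → 3

Answer: 3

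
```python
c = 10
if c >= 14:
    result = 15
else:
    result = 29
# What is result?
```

Trace:
`c = 10` → c = 10
`if c >= 14: ...` → c >= 14 is False, take else branch → result = 29
So result = 29

Answer: 29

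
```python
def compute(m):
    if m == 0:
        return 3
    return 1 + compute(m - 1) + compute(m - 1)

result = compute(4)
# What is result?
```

compute(m) = 1 + 2·compute(m-1), compute(0)=3. Closed form: (3+1)·2^4 - 1 = 63.

Answer: 63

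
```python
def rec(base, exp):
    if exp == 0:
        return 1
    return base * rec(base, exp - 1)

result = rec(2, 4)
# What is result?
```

rec(2, 4) = 2 * 2 * 2 * 2 = 16

Answer: 16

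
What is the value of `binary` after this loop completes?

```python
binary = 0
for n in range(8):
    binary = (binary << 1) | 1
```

Build 8 consecutive 1-bits: 0b11111111
`binary` takes the values: 0 → 1 → 3 → 7 → 15 → 31 → 63 → 127 → 255

Answer: 255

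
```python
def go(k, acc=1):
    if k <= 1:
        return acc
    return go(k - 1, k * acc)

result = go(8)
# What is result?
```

Accumulator trace (n, acc): (8, 1) -> (7, 8) -> (6, 56) -> (5, 336) -> (4, 1680) -> (3, 6720) -> (2, 20160) -> (1, 40320) -> return 40320

Answer: 40320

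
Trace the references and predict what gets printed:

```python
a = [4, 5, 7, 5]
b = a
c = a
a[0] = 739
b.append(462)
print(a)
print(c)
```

Key concept: multiple aliases.
Step by step:
`a = [4, 5, 7, 5]` → a = [4, 5, 7, 5]
`b = a` → b = [4, 5, 7, 5] (same object as a)
`c = a` → c = [4, 5, 7, 5] (same object as a, b)
`a[0] = 739` → a = [739, 5, 7, 5] (same object as b, c); b = [739, 5, 7, 5] (same object as a, c); c = [739, 5, 7, 5] (same object as a, b)
`b.append(462)` → a = [739, 5, 7, 5, 462] (same object as b, c); b = [739, 5, 7, 5, 462] (same object as a, c); c = [739, 5, 7, 5, 462] (same object as a, b)
`print(a)` → prints [739, 5, 7, 5, 462]
`print(c)` → prints [739, 5, 7, 5, 462]

Answer:
[739, 5, 7, 5, 462]
[739, 5, 7, 5, 462]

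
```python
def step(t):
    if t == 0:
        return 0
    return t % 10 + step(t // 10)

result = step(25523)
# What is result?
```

Sum of digits of 25523: 3 + 2 + 5 + 5 + 2 = 17

Answer: 17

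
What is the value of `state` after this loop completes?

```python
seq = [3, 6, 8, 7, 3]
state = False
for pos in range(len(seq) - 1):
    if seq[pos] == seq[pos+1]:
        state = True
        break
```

Check consecutive duplicates in [3, 6, 8, 7, 3]
`state` takes the values: False

Answer: False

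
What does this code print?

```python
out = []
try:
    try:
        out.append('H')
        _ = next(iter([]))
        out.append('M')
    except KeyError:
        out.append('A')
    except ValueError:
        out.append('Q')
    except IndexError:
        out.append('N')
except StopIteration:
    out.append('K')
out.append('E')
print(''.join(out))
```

Execution trace: 'H' (try body) → 'K' (outer except StopIteration) → 'E' (after the try/except). Output: HKE

Answer: HKE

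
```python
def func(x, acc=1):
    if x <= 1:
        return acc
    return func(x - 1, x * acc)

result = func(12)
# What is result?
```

Accumulator trace (n, acc): (12, 1) -> (11, 12) -> (10, 132) -> (9, 1320) -> (8, 11880) -> (7, 95040) -> (6, 665280) -> (5, 3991680) -> (4, 19958400) -> (3, 79833600) -> (2, 239500800) -> (1, 479001600) -> return 479001600

Answer: 479001600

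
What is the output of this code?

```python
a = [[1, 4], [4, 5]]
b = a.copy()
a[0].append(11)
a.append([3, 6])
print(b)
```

Key concept: shallow copy with nested lists.
Step by step:
`a = [[1, 4], [4, 5]]` → a = [[1, 4], [4, 5]]
`b = a.copy()` → b = [[1, 4], [4, 5]]
`a[0].append(11)` → a = [[1, 4, 11], [4, 5]]; b = [[1, 4, 11], [4, 5]]
`a.append([3, 6])` → a = [[1, 4, 11], [4, 5], [3, 6]]
`print(b)` → prints [[1, 4, 11], [4, 5]]

Answer: [[1, 4, 11], [4, 5]]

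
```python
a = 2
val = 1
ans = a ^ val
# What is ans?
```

Trace:
`a = 2` → a = 2
`val = 1` → val = 1
`ans = a ^ val` → ans = 3
So ans = 3

Answer: 3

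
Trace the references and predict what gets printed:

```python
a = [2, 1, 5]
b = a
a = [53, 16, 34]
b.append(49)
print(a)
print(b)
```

Key concept: rebinding vs mutation: a is rebound to a new list, b still points at the original.
Step by step:
`a = [2, 1, 5]` → a = [2, 1, 5]
`b = a` → b = [2, 1, 5] (same object as a)
`a = [53, 16, 34]` → a = [53, 16, 34]
`b.append(49)` → b = [2, 1, 5, 49]
`print(a)` → prints [53, 16, 34]
`print(b)` → prints [2, 1, 5, 49]

Answer:
[53, 16, 34]
[2, 1, 5, 49]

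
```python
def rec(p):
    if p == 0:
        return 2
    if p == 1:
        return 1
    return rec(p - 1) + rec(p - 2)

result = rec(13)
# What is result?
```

Build up from base cases: rec(0)=2, rec(1)=1, rec(2)=3, rec(3)=4, rec(4)=7, rec(5)=11, rec(6)=18, ..., rec(13)=521

Answer: 521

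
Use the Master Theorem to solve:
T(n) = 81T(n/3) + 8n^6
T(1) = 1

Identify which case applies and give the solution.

a=81, b=3, f(n)=8n^6. log_3(81) = 4. Since c=6 > 4 and the regularity condition holds (81(n/3)^6 = (81/3^6)n^6 with 81/3^6 < 1), Case 3 applies: T(n) = Θ(f(n)) = O(n^6).

Answer: O(n^6) - Case 3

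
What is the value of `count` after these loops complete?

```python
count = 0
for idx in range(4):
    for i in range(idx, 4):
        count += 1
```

Upper triangle: 4 + 3 + ... + 1
`count` takes the values: 0 → 1 → 2 → 3 → 4 → 5 → 6 → 7 → 8 → 9 → 10

Answer: 10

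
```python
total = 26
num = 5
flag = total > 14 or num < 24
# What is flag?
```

Trace:
`total = 26` → total = 26
`num = 5` → num = 5
`flag = total > 14 or num < 24` → flag = True
So flag = True

Answer: True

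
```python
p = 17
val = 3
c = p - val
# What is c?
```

Trace:
`p = 17` → p = 17
`val = 3` → val = 3
`c = p - val` → c = 14
So c = 14

Answer: 14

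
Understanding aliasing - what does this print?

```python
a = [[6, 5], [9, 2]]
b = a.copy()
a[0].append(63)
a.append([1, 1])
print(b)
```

Key concept: shallow copy with nested lists.
Step by step:
`a = [[6, 5], [9, 2]]` → a = [[6, 5], [9, 2]]
`b = a.copy()` → b = [[6, 5], [9, 2]]
`a[0].append(63)` → a = [[6, 5, 63], [9, 2]]; b = [[6, 5, 63], [9, 2]]
`a.append([1, 1])` → a = [[6, 5, 63], [9, 2], [1, 1]]
`print(b)` → prints [[6, 5, 63], [9, 2]]

Answer: [[6, 5, 63], [9, 2]]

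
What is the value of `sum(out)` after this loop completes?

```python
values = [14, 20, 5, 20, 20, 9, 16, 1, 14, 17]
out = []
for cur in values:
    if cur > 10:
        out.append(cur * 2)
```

Sum of doubled values > 10
`out` takes the values: [] → [28] → [28, 40] → [28, 40, 40] → [28, 40, 40, 40] → [28, 40, 40, 40, 32] → [28, 40, 40, 40, 32, 28] → [28, 40, 40, 40, 32, 28, 34]
So `sum(out)` = 242

Answer: 242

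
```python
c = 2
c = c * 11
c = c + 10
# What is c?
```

Trace:
`c = 2` → c = 2
`c = c * 11` → c = 22
`c = c + 10` → c = 32
So c = 32

Answer: 32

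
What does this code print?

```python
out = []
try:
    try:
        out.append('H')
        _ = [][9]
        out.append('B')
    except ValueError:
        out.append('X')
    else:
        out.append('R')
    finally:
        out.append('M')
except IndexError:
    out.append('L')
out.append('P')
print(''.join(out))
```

Execution trace: 'H' (try body) → 'M' (finally) → 'L' (outer except IndexError) → 'P' (after the try/except). Output: HMLP

Answer: HMLP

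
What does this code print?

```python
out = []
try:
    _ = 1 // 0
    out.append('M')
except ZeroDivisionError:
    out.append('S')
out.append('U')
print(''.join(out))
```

Execution trace: 'S' (except ZeroDivisionError) → 'U' (after the try/except). Output: SU

Answer: SU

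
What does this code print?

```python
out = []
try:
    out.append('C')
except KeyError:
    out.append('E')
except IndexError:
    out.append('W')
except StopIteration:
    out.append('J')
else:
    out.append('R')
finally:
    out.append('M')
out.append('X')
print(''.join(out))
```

Execution trace: 'C' (try body, no exception) → 'R' (else) → 'M' (finally) → 'X' (after the try/except). Output: CRMX

Answer: CRMX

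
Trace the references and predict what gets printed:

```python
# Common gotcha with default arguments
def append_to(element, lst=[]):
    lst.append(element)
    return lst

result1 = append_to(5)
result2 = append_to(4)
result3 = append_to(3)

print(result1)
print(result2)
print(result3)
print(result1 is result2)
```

Key concept: mutable default argument gotcha.
Step by step:
`result1 = append_to(5)` → result1 = [5]
`result2 = append_to(4)` → result1 = [5, 4] (same object as result2); result2 = [5, 4] (same object as result1)
`result3 = append_to(3)` → result1 = [5, 4, 3] (same object as result2, result3); result2 = [5, 4, 3] (same object as result1, result3); result3 = [5, 4, 3] (same object as result1, result2)
`print(result1)` → prints [5, 4, 3]
`print(result2)` → prints [5, 4, 3]
`print(result3)` → prints [5, 4, 3]
`print(result1 is result2)` → prints True

Answer:
[5, 4, 3]
[5, 4, 3]
[5, 4, 3]
True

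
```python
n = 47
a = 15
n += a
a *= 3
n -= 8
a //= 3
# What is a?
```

Trace:
`n = 47` → n = 47
`a = 15` → a = 15
`n += a` → n = 62
`a *= 3` → a = 45
`n -= 8` → n = 54
`a //= 3` → a = 15
So a = 15

Answer: 15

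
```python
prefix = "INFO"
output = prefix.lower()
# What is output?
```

Trace:
`prefix = "INFO"` → prefix = 'INFO'
`output = prefix.lower()` → output = 'info'
So output = 'info'

Answer: 'info'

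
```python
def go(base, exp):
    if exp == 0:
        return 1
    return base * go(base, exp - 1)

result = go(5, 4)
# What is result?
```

go(5, 4) = 5 * 5 * 5 * 5 = 625

Answer: 625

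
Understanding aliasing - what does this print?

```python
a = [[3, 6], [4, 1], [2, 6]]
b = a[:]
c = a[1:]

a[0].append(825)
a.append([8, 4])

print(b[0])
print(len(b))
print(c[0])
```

Key concept: slice with nested mutation.
Step by step:
`a = [[3, 6], [4, 1], [2, 6]]` → a = [[3, 6], [4, 1], [2, 6]]
`b = a[:]` → b = [[3, 6], [4, 1], [2, 6]]
`c = a[1:]` → c = [[4, 1], [2, 6]]
`a[0].append(825)` → a = [[3, 6, 825], [4, 1], [2, 6]]; b = [[3, 6, 825], [4, 1], [2, 6]]
`a.append([8, 4])` → a = [[3, 6, 825], [4, 1], [2, 6], [8, 4]]
`print(b[0])` → prints [3, 6, 825]
`print(len(b))` → prints 3
`print(c[0])` → prints [4, 1]

Answer:
[3, 6, 825]
3
[4, 1]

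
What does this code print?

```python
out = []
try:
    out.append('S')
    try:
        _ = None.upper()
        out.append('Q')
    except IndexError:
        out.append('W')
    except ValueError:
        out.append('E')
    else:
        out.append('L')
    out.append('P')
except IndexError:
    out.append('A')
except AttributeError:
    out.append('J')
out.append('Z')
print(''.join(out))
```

Execution trace: 'S' (try body) → 'J' (except AttributeError) → 'Z' (after the try/except). Output: SJZ

Answer: SJZ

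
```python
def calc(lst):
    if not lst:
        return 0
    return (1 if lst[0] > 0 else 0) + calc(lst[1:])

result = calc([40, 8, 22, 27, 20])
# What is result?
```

Count of positive elements in [40, 8, 22, 27, 20] = 5

Answer: 5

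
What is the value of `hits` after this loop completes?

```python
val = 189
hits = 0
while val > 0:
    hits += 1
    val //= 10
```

Count digits by repeated division by 10
`hits` takes the values: 0 → 1 → 2 → 3

Answer: 3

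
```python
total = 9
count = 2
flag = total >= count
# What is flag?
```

Trace:
`total = 9` → total = 9
`count = 2` → count = 2
`flag = total >= count` → flag = True
So flag = True

Answer: True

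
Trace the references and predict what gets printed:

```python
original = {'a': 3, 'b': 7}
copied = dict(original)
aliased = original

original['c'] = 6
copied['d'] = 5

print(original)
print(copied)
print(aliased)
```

Key concept: dict() creates copy, assignment creates alias.
Step by step:
`original = {'a': 3, 'b': 7}` → original = {'a': 3, 'b': 7}
`copied = dict(original)` → copied = {'a': 3, 'b': 7}
`aliased = original` → aliased = {'a': 3, 'b': 7} (same object as original)
`original['c'] = 6` → original = {'a': 3, 'b': 7, 'c': 6} (same object as aliased); aliased = {'a': 3, 'b': 7, 'c': 6} (same object as original)
`copied['d'] = 5` → copied = {'a': 3, 'b': 7, 'd': 5}
`print(original)` → prints {'a': 3, 'b': 7, 'c': 6}
`print(copied)` → prints {'a': 3, 'b': 7, 'd': 5}
`print(aliased)` → prints {'a': 3, 'b': 7, 'c': 6}

Answer:
{'a': 3, 'b': 7, 'c': 6}
{'a': 3, 'b': 7, 'd': 5}
{'a': 3, 'b': 7, 'c': 6}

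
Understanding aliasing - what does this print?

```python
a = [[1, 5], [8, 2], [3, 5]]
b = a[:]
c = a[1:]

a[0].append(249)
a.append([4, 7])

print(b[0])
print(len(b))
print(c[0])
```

Key concept: slice with nested mutation.
Step by step:
`a = [[1, 5], [8, 2], [3, 5]]` → a = [[1, 5], [8, 2], [3, 5]]
`b = a[:]` → b = [[1, 5], [8, 2], [3, 5]]
`c = a[1:]` → c = [[8, 2], [3, 5]]
`a[0].append(249)` → a = [[1, 5, 249], [8, 2], [3, 5]]; b = [[1, 5, 249], [8, 2], [3, 5]]
`a.append([4, 7])` → a = [[1, 5, 249], [8, 2], [3, 5], [4, 7]]
`print(b[0])` → prints [1, 5, 249]
`print(len(b))` → prints 3
`print(c[0])` → prints [8, 2]

Answer:
[1, 5, 249]
3
[8, 2]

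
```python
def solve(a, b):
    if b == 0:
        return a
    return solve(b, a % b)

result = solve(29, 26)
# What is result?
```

solve(29, 26) -> solve(26, 3) -> solve(3, 2) -> solve(2, 1) -> solve(1, 0) -> 1

Answer: 1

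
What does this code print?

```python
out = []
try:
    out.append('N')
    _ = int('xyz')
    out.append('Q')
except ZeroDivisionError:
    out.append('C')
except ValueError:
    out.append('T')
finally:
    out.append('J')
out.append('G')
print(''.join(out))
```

Execution trace: 'N' (try body) → 'T' (except ValueError) → 'J' (finally) → 'G' (after the try/except). Output: NTJG

Answer: NTJG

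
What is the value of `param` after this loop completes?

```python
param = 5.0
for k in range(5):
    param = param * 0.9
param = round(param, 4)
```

Exponential decay: 5.0 * 0.9^5
`param` takes the values: 5.0 → 4.5 → 4.05 → 3.645 → 3.2805 → 2.95245 → 2.9525

Answer: 2.9525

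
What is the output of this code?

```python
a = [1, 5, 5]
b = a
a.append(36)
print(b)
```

Key concept: basic list aliasing.
Step by step:
`a = [1, 5, 5]` → a = [1, 5, 5]
`b = a` → b = [1, 5, 5] (same object as a)
`a.append(36)` → a = [1, 5, 5, 36] (same object as b); b = [1, 5, 5, 36] (same object as a)
`print(b)` → prints [1, 5, 5, 36]

Answer: [1, 5, 5, 36]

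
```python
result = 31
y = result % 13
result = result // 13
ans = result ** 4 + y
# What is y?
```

Trace:
`result = 31` → result = 31
`y = result % 13` → y = 5
`result = result // 13` → result = 2
`ans = result ** 4 + y` → ans = 21
So y = 5

Answer: 5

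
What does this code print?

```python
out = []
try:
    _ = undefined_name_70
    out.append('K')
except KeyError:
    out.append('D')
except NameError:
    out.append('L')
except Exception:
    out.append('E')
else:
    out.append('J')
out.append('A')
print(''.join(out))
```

Execution trace: 'L' (except NameError) → 'A' (after the try/except). Output: LA

Answer: LA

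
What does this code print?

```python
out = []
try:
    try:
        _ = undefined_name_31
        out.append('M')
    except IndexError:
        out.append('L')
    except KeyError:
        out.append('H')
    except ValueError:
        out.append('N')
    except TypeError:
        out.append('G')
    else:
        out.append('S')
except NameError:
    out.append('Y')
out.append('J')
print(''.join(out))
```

Execution trace: 'Y' (outer except NameError) → 'J' (after the try/except). Output: YJ

Answer: YJ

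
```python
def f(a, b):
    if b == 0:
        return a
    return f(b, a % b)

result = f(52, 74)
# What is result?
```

f(52, 74) -> f(74, 52) -> f(52, 22) -> f(22, 8) -> f(8, 6) -> f(6, 2) -> f(2, 0) -> 2

Answer: 2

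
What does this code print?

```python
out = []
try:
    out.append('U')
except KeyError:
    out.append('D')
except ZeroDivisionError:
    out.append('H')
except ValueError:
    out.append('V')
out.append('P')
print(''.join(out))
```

Execution trace: 'U' (try body, no exception) → 'P' (after the try/except). Output: UP

Answer: UP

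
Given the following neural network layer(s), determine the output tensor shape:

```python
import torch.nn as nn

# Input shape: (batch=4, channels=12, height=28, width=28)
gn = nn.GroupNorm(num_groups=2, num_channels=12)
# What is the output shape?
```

Input: (4, 12, 28, 28) -> Output: (4, 12, 28, 28)

Answer: (4, 12, 28, 28)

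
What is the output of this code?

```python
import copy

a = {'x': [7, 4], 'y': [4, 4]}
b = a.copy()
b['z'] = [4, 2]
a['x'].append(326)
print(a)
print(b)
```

Key concept: shallow copy of dict with mutable values.
Step by step:
`a = {'x': [7, 4], 'y': [4, 4]}` → a = {'x': [7, 4], 'y': [4, 4]}
`b = a.copy()` → b = {'x': [7, 4], 'y': [4, 4]}
`b['z'] = [4, 2]` → b = {'x': [7, 4], 'y': [4, 4], 'z': [4, 2]}
`a['x'].append(326)` → a = {'x': [7, 4, 326], 'y': [4, 4]}; b = {'x': [7, 4, 326], 'y': [4, 4], 'z': [4, 2]}
`print(a)` → prints {'x': [7, 4, 326], 'y': [4, 4]}
`print(b)` → prints {'x': [7, 4, 326], 'y': [4, 4], 'z': [4, 2]}

Answer:
{'x': [7, 4, 326], 'y': [4, 4]}
{'x': [7, 4, 326], 'y': [4, 4], 'z': [4, 2]}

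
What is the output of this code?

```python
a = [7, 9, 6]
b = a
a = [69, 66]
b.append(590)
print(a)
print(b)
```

Key concept: rebinding vs mutation: a is rebound to a new list, b still points at the original.
Step by step:
`a = [7, 9, 6]` → a = [7, 9, 6]
`b = a` → b = [7, 9, 6] (same object as a)
`a = [69, 66]` → a = [69, 66]
`b.append(590)` → b = [7, 9, 6, 590]
`print(a)` → prints [69, 66]
`print(b)` → prints [7, 9, 6, 590]

Answer:
[69, 66]
[7, 9, 6, 590]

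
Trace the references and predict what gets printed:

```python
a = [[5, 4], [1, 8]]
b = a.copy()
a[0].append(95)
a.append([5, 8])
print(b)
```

Key concept: shallow copy with nested lists.
Step by step:
`a = [[5, 4], [1, 8]]` → a = [[5, 4], [1, 8]]
`b = a.copy()` → b = [[5, 4], [1, 8]]
`a[0].append(95)` → a = [[5, 4, 95], [1, 8]]; b = [[5, 4, 95], [1, 8]]
`a.append([5, 8])` → a = [[5, 4, 95], [1, 8], [5, 8]]
`print(b)` → prints [[5, 4, 95], [1, 8]]

Answer: [[5, 4, 95], [1, 8]]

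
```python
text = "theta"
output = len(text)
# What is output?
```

Trace:
`text = "theta"` → text = 'theta'
`output = len(text)` → output = 5
So output = 5

Answer: 5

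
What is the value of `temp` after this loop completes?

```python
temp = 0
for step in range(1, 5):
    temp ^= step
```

XOR of 1 to 4
`temp` takes the values: 0 → 1 → 3 → 0 → 4

Answer: 4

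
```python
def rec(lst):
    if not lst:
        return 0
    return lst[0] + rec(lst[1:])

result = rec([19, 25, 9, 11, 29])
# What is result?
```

19 + 25 + 9 + 11 + 29 + 0 = 93

Answer: 93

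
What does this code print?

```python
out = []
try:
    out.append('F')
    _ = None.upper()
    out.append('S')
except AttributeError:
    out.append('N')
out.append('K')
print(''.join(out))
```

Execution trace: 'F' (try body) → 'N' (except AttributeError) → 'K' (after the try/except). Output: FNK

Answer: FNK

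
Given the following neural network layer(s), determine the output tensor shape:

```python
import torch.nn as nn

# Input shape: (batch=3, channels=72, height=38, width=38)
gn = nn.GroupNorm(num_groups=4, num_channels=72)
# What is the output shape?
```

Input: (3, 72, 38, 38) -> Output: (3, 72, 38, 38)

Answer: (3, 72, 38, 38)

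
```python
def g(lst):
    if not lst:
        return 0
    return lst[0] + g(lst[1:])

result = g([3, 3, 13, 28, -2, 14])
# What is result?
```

3 + 3 + 13 + 28 + (-2) + 14 + 0 = 59

Answer: 59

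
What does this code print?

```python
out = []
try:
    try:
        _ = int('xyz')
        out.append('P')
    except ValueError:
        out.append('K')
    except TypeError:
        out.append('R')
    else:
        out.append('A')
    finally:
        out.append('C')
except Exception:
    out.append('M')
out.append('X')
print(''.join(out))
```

Execution trace: 'K' (inner except ValueError) → 'C' (inner finally) → 'X' (after the try/except). Output: KCX

Answer: KCX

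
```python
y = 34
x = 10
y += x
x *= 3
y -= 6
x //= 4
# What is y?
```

Trace:
`y = 34` → y = 34
`x = 10` → x = 10
`y += x` → y = 44
`x *= 3` → x = 30
`y -= 6` → y = 38
`x //= 4` → x = 7
So y = 38

Answer: 38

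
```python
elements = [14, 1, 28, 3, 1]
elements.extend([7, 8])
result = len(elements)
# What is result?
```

Trace:
`elements = [14, 1, 28, 3, 1]` → elements = [14, 1, 28, 3, 1]
`elements.extend([7, 8])` → elements = [14, 1, 28, 3, 1, 7, 8]
`result = len(elements)` → result = 7
So result = 7

Answer: 7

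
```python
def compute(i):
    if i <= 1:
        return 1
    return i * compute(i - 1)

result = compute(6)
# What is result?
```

compute(6) = 6 * 5 * 4 * 3 * 2 * 1 = 720

Answer: 720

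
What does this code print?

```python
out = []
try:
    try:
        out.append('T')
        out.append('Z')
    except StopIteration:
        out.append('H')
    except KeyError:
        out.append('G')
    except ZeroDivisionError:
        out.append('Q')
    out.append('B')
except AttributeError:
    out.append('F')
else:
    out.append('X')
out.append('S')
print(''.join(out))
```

Execution trace: 'T' (inner try body) → 'Z' (inner try body, no exception) → 'B' (try body, no exception) → 'X' (else) → 'S' (after the try/except). Output: TZBXS

Answer: TZBXS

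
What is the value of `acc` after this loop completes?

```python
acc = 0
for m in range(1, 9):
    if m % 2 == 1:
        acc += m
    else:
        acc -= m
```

Add odd, subtract even
`acc` takes the values: 0 → 1 → -1 → 2 → -2 → 3 → -3 → 4 → -4

Answer: -4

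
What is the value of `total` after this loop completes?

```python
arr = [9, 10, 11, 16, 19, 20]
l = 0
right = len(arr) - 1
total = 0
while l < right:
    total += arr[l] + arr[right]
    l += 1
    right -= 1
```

Sum of pairs from ends
`total` takes the values: 0 → 29 → 58 → 85

Answer: 85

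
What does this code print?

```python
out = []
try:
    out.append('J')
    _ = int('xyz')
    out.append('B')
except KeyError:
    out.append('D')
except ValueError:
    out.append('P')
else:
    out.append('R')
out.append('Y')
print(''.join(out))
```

Execution trace: 'J' (try body) → 'P' (except ValueError) → 'Y' (after the try/except). Output: JPY

Answer: JPY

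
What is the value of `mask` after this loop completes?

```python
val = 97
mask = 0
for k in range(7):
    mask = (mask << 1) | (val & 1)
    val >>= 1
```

Reverse lowest 7 bits of 97
`mask` takes the values: 0 → 1 → 2 → 4 → 8 → 16 → 33 → 67

Answer: 67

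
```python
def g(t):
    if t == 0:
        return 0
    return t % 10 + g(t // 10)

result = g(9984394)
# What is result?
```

Sum of digits of 9984394: 4 + 9 + 3 + 4 + 8 + 9 + 9 = 46

Answer: 46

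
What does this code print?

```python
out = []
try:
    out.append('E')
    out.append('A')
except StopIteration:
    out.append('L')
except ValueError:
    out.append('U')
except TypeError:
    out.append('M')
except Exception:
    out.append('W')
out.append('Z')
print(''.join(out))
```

Execution trace: 'E' (try body) → 'A' (try body, no exception) → 'Z' (after the try/except). Output: EAZ

Answer: EAZ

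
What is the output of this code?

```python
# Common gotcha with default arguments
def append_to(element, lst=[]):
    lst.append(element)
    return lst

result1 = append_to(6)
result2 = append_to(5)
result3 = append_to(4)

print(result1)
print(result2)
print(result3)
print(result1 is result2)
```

Key concept: mutable default argument gotcha.
Step by step:
`result1 = append_to(6)` → result1 = [6]
`result2 = append_to(5)` → result1 = [6, 5] (same object as result2); result2 = [6, 5] (same object as result1)
`result3 = append_to(4)` → result1 = [6, 5, 4] (same object as result2, result3); result2 = [6, 5, 4] (same object as result1, result3); result3 = [6, 5, 4] (same object as result1, result2)
`print(result1)` → prints [6, 5, 4]
`print(result2)` → prints [6, 5, 4]
`print(result3)` → prints [6, 5, 4]
`print(result1 is result2)` → prints True

Answer:
[6, 5, 4]
[6, 5, 4]
[6, 5, 4]
True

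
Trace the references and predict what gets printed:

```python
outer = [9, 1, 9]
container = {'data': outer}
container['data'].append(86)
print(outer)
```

Key concept: dict holds reference to list.
Step by step:
`outer = [9, 1, 9]` → outer = [9, 1, 9]
`container = {'data': outer}` → container = {'data': [9, 1, 9]}
`container['data'].append(86)` → outer = [9, 1, 9, 86]; container = {'data': [9, 1, 9, 86]}
`print(outer)` → prints [9, 1, 9, 86]

Answer: [9, 1, 9, 86]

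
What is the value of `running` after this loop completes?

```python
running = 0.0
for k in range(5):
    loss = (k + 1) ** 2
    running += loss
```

Sum of squared losses 1² + 2² + ... + 5²
`running` takes the values: 0.0 → 1.0 → 5.0 → 14.0 → 30.0 → 55.0

Answer: 55.0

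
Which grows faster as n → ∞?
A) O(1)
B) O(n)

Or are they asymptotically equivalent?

O(1) vs O(n): Higher order terms dominate.

Answer: B) O(n) grows faster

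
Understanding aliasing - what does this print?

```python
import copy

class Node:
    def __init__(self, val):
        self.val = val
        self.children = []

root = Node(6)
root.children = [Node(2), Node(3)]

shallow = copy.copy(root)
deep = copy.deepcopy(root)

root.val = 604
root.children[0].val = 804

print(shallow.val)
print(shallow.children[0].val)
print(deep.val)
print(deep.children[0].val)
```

Key concept: deep copy with custom objects.
Step by step:
`root = Node(6)` → root = Node(val=6, children=[])
`root.children = [Node(2), Node(3)]` → root = Node(val=6, children=[Node(val=2, children=[]), Node(val=3, children=[])])
`shallow = copy.copy(root)` → shallow = Node(val=6, children=[Node(val=2, children=[]), Node(val=3, children=[])])
`deep = copy.deepcopy(root)` → deep = Node(val=6, children=[Node(val=2, children=[]), Node(val=3, children=[])])
`root.val = 604` → root = Node(val=604, children=[Node(val=2, children=[]), Node(val=3, children=[])])
`root.children[0].val = 804` → root = Node(val=604, children=[Node(val=804, children=[]), Node(val=3, children=[])]); shallow = Node(val=6, children=[Node(val=804, children=[]), Node(val=3, children=[])])
`print(shallow.val)` → prints 6
`print(shallow.children[0].val)` → prints 804
`print(deep.val)` → prints 6
`print(deep.children[0].val)` → prints 2

Answer:
6
804
6
2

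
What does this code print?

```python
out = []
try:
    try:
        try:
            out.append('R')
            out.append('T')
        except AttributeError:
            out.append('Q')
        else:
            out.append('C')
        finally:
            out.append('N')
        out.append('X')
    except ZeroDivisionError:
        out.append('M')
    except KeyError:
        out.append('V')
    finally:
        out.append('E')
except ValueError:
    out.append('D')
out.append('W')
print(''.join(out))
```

Execution trace: 'R' (inner try body) → 'T' (inner try body, no exception) → 'C' (inner else) → 'N' (inner finally) → 'X' (try body, no exception) → 'E' (finally) → 'W' (after the try/except). Output: RTCNXEW

Answer: RTCNXEW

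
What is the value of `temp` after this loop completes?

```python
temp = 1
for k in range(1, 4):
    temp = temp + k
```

Start at 1, add 1 through 3
`temp` takes the values: 1 → 2 → 4 → 7

Answer: 7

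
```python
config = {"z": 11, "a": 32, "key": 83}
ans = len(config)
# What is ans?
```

Trace:
`config = {"z": 11, "a": 32, "key": 83}` → config = {'z': 11, 'a': 32, 'key': 83}
`ans = len(config)` → ans = 3
So ans = 3

Answer: 3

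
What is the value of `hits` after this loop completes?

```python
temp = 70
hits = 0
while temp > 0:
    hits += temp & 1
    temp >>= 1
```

Count set bits in 70 (binary: 0b1000110)
`hits` takes the values: 0 → 1 → 2 → 3

Answer: 3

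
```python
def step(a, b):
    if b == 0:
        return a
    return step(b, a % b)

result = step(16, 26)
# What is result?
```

step(16, 26) -> step(26, 16) -> step(16, 10) -> step(10, 6) -> step(6, 4) -> step(4, 2) -> step(2, 0) -> 2

Answer: 2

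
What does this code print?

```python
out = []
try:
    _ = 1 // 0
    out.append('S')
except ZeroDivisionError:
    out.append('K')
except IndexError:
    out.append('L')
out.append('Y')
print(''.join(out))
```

Execution trace: 'K' (except ZeroDivisionError) → 'Y' (after the try/except). Output: KY

Answer: KY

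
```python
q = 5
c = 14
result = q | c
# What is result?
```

Trace:
`q = 5` → q = 5
`c = 14` → c = 14
`result = q | c` → result = 15
So result = 15

Answer: 15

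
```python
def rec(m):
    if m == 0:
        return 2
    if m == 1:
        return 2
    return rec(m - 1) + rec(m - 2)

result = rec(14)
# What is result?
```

Build up from base cases: rec(0)=2, rec(1)=2, rec(2)=4, rec(3)=6, rec(4)=10, rec(5)=16, rec(6)=26, ..., rec(14)=1220

Answer: 1220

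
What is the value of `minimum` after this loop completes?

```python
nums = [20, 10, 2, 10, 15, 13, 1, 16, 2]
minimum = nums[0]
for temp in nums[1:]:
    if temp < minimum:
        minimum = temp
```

Minimum of [20, 10, 2, 10, 15, 13, 1, 16, 2]
`minimum` takes the values: 20 → 10 → 2 → 1

Answer: 1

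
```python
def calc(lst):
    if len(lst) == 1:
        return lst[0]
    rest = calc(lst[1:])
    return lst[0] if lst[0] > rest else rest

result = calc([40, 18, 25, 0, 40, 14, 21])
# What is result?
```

Recursive max over [40, 18, 25, 0, 40, 14, 21] = 40

Answer: 40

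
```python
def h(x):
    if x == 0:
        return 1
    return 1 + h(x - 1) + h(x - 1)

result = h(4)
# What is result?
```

h(x) = 1 + 2·h(x-1), h(0)=1. Closed form: (1+1)·2^4 - 1 = 31.

Answer: 31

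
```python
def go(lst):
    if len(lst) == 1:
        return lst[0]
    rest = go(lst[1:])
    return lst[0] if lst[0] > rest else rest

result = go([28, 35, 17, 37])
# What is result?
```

Recursive max over [28, 35, 17, 37] = 37

Answer: 37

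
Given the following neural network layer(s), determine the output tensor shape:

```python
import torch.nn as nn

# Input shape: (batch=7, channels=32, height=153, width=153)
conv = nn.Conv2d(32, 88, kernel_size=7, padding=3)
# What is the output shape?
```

Input: (7, 32, 153, 153) -> Output: (7, 88, 153, 153)

Answer: (7, 88, 153, 153)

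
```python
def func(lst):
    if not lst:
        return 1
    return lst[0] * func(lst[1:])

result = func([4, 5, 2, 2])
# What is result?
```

Product over [4, 5, 2, 2] = 4 * 5 * 2 * 2 = 80

Answer: 80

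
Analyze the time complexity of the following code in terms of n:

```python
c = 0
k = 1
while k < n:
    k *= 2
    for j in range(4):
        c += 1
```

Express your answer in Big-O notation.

Each loop level contributes: log n × 1. Multiplying the contributions gives O(log n).

Answer: O(log n)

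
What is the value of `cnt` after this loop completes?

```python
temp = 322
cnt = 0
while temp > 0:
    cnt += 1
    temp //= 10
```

Count digits by repeated division by 10
`cnt` takes the values: 0 → 1 → 2 → 3

Answer: 3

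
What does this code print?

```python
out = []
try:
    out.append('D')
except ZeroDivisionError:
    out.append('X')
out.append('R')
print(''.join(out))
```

Execution trace: 'D' (try body, no exception) → 'R' (after the try/except). Output: DR

Answer: DR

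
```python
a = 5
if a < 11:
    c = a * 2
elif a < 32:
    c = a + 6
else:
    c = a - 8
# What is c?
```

Trace:
`a = 5` → a = 5
`if a < 11: ...` → a < 11 is True → c = 10
So c = 10

Answer: 10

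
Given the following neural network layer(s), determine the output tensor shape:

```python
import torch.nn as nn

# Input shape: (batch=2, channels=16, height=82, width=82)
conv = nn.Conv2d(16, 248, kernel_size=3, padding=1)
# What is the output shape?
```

Input: (2, 16, 82, 82) -> Output: (2, 248, 82, 82)

Answer: (2, 248, 82, 82)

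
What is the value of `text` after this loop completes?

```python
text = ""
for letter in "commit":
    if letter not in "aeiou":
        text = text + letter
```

Remove vowels from 'commit'
`text` takes the values: "" → "c" → "cm" → "cmm" → "cmmt"

Answer: "cmmt"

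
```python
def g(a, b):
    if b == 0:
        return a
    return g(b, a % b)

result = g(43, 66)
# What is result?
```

g(43, 66) -> g(66, 43) -> g(43, 23) -> g(23, 20) -> g(20, 3) -> g(3, 2) -> g(2, 1) -> g(1, 0) -> 1

Answer: 1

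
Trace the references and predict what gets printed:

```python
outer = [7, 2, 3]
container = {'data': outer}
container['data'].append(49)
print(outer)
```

Key concept: dict holds reference to list.
Step by step:
`outer = [7, 2, 3]` → outer = [7, 2, 3]
`container = {'data': outer}` → container = {'data': [7, 2, 3]}
`container['data'].append(49)` → outer = [7, 2, 3, 49]; container = {'data': [7, 2, 3, 49]}
`print(outer)` → prints [7, 2, 3, 49]

Answer: [7, 2, 3, 49]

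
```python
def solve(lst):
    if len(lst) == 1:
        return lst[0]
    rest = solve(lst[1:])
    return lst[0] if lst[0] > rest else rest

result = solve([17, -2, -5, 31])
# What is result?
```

Recursive max over [17, -2, -5, 31] = 31

Answer: 31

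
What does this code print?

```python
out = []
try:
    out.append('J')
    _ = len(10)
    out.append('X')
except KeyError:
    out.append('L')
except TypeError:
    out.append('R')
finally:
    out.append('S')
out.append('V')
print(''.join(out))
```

Execution trace: 'J' (try body) → 'R' (except TypeError) → 'S' (finally) → 'V' (after the try/except). Output: JRSV

Answer: JRSV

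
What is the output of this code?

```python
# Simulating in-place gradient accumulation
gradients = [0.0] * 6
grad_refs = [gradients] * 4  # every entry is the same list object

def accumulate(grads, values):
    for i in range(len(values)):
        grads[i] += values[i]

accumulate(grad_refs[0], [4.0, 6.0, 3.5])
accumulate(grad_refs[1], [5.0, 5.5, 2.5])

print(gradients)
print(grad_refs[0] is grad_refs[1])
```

Key concept: gradient accumulation aliasing.
Step by step:
`gradients = [0.0] * 6` → gradients = [0.0, 0.0, 0.0, 0.0, 0.0, 0.0]
`grad_refs = [gradients] * 4` → grad_refs = [[0.0, 0.0, 0.0, 0.0, 0.0, 0.0], [0.0, 0.0, 0.0, 0.0, 0.0, 0.0], [0.0, 0.0, 0.0, 0.0, 0.0, 0.0], [0.0, 0.0, 0.0, 0.0, 0.0, 0.0]]
`accumulate(grad_refs[0], [4.0, 6.0, 3.5])` → gradients = [4.0, 6.0, 3.5, 0.0, 0.0, 0.0]; grad_refs = [[4.0, 6.0, 3.5, 0.0, 0.0, 0.0], [4.0, 6.0, 3.5, 0.0, 0.0, 0.0], [4.0, 6.0, 3.5, 0.0, 0.0, 0.0], [4.0, 6.0, 3.5, 0.0, 0.0, 0.0]]
`accumulate(grad_refs[1], [5.0, 5.5, 2.5])` → gradients = [9.0, 11.5, 6.0, 0.0, 0.0, 0.0]; grad_refs = [[9.0, 11.5, 6.0, 0.0, 0.0, 0.0], [9.0, 11.5, 6.0, 0.0, 0.0, 0.0], [9.0, 11.5, 6.0, 0.0, 0.0, 0.0], [9.0, 11.5, 6.0, 0.0, 0.0, 0.0]]
`print(gradients)` → prints [9.0, 11.5, 6.0, 0.0, 0.0, 0.0]
`print(grad_refs[0] is grad_refs[1])` → prints True

Answer:
[9.0, 11.5, 6.0, 0.0, 0.0, 0.0]
True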